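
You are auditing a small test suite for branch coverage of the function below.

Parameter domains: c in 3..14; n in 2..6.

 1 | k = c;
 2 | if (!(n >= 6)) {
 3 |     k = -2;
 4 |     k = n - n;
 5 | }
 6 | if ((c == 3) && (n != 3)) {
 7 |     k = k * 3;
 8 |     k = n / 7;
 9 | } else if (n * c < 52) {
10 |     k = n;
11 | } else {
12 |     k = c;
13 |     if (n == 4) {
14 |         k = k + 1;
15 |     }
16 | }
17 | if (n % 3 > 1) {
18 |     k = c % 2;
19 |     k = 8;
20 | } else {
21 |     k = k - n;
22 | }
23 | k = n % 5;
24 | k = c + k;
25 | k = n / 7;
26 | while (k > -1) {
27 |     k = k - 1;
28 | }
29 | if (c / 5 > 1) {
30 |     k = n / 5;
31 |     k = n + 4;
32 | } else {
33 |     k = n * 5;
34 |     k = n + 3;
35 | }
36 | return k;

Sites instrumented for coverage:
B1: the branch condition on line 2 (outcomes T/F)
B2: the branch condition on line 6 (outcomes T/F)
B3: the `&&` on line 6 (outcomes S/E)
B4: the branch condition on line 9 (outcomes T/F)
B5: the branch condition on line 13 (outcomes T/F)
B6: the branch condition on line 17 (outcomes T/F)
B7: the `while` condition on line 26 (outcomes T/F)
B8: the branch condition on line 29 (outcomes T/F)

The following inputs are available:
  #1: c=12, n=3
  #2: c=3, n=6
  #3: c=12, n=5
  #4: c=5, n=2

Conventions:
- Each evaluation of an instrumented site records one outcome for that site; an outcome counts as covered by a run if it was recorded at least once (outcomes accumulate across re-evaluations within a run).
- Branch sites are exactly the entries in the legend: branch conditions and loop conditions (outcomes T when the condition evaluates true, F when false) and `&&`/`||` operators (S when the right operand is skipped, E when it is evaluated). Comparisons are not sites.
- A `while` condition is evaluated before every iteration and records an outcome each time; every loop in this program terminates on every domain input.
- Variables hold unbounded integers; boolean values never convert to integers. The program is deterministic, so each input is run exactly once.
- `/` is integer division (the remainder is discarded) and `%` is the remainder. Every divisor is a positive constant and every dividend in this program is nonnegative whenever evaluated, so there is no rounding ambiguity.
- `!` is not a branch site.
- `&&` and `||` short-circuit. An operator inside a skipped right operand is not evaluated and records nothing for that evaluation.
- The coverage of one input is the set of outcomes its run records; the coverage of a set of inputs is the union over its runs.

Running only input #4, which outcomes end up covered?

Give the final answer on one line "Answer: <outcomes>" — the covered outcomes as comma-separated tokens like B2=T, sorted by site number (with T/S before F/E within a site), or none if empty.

Simulating input #4 (c=5, n=2) step by step:
  B1->T, B3->S, B2->F, B4->T, B6->T, B7->T, B7->F, B8->F
deduplicating events, the covered set is: B1=T, B2=F, B3=S, B4=T, B6=T, B7=T, B7=F, B8=F

Answer: B1=T, B2=F, B3=S, B4=T, B6=T, B7=T, B7=F, B8=F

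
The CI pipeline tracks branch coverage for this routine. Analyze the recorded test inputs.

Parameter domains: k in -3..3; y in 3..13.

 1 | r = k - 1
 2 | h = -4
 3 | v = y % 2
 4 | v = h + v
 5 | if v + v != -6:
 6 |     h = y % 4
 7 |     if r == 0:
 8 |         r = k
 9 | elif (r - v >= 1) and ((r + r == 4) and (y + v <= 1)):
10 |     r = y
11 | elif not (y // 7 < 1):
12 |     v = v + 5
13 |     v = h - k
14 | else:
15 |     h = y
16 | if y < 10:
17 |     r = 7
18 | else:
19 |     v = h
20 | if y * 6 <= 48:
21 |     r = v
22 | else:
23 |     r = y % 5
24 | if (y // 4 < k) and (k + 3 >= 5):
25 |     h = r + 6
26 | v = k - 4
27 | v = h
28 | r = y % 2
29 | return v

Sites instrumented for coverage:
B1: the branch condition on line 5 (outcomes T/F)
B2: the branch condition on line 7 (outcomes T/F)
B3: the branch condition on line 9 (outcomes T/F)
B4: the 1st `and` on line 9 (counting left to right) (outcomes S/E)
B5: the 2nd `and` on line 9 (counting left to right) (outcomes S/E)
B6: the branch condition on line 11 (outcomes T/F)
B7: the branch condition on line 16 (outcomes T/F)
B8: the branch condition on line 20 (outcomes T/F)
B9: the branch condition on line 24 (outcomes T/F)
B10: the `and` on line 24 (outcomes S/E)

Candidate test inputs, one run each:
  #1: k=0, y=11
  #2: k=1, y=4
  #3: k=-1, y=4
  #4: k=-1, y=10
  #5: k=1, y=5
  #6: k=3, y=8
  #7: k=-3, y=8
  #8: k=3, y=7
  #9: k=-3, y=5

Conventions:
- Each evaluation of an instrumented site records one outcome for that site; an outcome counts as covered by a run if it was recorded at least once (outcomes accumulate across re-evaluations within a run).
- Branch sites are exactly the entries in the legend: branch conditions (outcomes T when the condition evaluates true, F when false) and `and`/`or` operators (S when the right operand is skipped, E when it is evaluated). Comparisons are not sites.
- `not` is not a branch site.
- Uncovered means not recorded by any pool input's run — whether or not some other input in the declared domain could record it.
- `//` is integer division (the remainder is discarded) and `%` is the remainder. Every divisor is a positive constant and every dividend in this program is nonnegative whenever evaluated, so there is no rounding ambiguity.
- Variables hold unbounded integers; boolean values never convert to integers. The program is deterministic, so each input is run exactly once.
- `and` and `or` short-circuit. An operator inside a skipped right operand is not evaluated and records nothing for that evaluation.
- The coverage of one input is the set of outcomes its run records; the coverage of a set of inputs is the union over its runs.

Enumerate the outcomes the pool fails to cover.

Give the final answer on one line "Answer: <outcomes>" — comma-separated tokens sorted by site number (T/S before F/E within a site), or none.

run #1 (k=0, y=11) runs B1->F, B4->E, B5->S, B3->F, B6->T, B7->F, B8->F, B10->S, B9->F; records B1=F, B3=F, B4=E, B5=S, B6=T, B7=F, B8=F, B9=F, B10=S
run #2 (k=1, y=4) runs B1->T, B2->T, B7->T, B8->T, B10->S, B9->F; records B1=T, B2=T, B7=T, B8=T, B9=F, B10=S
run #3 (k=-1, y=4) runs B1->T, B2->F, B7->T, B8->T, B10->S, B9->F; records B1=T, B2=F, B7=T, B8=T, B9=F, B10=S
run #4 (k=-1, y=10) runs B1->T, B2->F, B7->F, B8->F, B10->S, B9->F; records B1=T, B2=F, B7=F, B8=F, B9=F, B10=S
run #5 (k=1, y=5) runs B1->F, B4->E, B5->S, B3->F, B6->F, B7->T, B8->T, B10->S, B9->F; records B1=F, B3=F, B4=E, B5=S, B6=F, B7=T, B8=T, B9=F, B10=S
run #6 (k=3, y=8) runs B1->T, B2->F, B7->T, B8->T, B10->E, B9->T; records B1=T, B2=F, B7=T, B8=T, B9=T, B10=E
run #7 (k=-3, y=8) runs B1->T, B2->F, B7->T, B8->T, B10->S, B9->F; records B1=T, B2=F, B7=T, B8=T, B9=F, B10=S
run #8 (k=3, y=7) runs B1->F, B4->E, B5->E, B3->F, B6->T, B7->T, B8->T, B10->E, B9->T; records B1=F, B3=F, B4=E, B5=E, B6=T, B7=T, B8=T, B9=T, B10=E
run #9 (k=-3, y=5) runs B1->F, B4->S, B3->F, B6->F, B7->T, B8->T, B10->S, B9->F; records B1=F, B3=F, B4=S, B6=F, B7=T, B8=T, B9=F, B10=S
union over the pool: B1=T, B1=F, B2=T, B2=F, B3=F, B4=S, B4=E, B5=S, B5=E, B6=T, B6=F, B7=T, B7=F, B8=T, B8=F, B9=T, B9=F, B10=S, B10=E
uncovered (1 of 20): B3=T

Answer: B3=T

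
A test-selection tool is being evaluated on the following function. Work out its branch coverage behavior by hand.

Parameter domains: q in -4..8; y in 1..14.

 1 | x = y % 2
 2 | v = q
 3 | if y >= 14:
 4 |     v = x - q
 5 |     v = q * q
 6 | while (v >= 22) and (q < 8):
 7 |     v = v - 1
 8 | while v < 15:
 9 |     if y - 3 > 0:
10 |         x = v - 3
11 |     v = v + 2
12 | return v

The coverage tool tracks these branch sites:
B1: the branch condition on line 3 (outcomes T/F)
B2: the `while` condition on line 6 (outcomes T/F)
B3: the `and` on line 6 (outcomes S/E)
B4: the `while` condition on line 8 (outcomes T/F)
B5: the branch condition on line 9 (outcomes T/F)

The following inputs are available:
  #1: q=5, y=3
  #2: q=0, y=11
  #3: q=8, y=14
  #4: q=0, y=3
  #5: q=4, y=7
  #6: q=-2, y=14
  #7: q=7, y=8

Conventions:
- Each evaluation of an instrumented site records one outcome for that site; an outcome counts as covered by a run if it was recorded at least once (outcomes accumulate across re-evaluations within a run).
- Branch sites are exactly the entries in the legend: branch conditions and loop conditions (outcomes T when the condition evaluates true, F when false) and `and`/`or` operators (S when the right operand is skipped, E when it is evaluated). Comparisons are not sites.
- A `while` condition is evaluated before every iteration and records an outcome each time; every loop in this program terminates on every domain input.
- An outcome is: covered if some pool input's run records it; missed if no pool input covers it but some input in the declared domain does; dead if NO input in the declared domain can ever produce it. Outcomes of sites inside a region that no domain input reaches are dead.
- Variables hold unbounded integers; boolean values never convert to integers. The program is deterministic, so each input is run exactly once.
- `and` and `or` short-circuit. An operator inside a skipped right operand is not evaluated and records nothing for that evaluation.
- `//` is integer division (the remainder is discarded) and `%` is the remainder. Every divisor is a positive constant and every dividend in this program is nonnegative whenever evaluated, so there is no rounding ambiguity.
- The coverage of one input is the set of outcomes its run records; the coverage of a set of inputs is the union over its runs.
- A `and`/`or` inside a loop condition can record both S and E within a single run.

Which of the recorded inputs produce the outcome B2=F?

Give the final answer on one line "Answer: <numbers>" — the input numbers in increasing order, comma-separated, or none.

input #1 (q=5, y=3): hits B2=F
input #2 (q=0, y=11): hits B2=F
input #3 (q=8, y=14): hits B2=F
input #4 (q=0, y=3): hits B2=F
input #5 (q=4, y=7): hits B2=F
input #6 (q=-2, y=14): hits B2=F
input #7 (q=7, y=8): hits B2=F

Answer: 1, 2, 3, 4, 5, 6, 7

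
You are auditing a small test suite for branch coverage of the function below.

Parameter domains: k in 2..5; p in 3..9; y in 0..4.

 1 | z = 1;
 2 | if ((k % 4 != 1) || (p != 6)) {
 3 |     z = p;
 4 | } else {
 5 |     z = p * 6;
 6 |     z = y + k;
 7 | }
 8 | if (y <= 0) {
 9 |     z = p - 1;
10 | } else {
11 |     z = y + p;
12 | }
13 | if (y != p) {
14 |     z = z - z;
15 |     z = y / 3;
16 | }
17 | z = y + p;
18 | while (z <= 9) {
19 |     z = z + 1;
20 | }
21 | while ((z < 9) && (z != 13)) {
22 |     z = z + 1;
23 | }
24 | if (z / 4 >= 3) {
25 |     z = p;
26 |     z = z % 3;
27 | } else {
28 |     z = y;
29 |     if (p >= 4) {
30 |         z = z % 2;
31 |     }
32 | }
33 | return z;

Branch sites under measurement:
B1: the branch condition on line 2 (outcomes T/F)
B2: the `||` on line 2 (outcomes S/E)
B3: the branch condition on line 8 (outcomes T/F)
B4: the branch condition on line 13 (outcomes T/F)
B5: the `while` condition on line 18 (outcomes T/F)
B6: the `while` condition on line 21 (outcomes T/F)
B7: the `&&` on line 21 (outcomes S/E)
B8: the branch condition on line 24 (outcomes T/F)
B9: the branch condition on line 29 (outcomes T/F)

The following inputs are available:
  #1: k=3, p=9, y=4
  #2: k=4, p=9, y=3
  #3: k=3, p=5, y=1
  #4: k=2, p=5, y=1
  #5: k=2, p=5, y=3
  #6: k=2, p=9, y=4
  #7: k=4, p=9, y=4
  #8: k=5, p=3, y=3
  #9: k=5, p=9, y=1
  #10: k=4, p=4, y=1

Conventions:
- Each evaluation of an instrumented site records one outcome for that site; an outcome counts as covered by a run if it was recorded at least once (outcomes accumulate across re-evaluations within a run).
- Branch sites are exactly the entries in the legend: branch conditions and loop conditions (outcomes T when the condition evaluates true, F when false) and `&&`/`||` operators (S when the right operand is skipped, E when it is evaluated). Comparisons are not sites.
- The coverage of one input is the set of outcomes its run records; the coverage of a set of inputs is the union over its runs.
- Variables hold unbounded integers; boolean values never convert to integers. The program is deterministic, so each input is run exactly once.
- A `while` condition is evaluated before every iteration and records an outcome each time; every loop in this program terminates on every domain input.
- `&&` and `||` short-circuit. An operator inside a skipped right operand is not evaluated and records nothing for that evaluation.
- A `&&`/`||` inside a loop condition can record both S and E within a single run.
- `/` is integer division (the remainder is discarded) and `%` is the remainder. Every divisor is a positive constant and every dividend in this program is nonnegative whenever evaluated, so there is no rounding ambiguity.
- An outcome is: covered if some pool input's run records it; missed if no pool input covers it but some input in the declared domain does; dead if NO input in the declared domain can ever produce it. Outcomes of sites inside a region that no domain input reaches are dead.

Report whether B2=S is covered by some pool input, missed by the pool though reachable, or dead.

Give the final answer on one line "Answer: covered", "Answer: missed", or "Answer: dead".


B2=S is recorded by pool input(s) 1, 2, 3, 4, 5, 6, 7, 10 -> covered
Answer: covered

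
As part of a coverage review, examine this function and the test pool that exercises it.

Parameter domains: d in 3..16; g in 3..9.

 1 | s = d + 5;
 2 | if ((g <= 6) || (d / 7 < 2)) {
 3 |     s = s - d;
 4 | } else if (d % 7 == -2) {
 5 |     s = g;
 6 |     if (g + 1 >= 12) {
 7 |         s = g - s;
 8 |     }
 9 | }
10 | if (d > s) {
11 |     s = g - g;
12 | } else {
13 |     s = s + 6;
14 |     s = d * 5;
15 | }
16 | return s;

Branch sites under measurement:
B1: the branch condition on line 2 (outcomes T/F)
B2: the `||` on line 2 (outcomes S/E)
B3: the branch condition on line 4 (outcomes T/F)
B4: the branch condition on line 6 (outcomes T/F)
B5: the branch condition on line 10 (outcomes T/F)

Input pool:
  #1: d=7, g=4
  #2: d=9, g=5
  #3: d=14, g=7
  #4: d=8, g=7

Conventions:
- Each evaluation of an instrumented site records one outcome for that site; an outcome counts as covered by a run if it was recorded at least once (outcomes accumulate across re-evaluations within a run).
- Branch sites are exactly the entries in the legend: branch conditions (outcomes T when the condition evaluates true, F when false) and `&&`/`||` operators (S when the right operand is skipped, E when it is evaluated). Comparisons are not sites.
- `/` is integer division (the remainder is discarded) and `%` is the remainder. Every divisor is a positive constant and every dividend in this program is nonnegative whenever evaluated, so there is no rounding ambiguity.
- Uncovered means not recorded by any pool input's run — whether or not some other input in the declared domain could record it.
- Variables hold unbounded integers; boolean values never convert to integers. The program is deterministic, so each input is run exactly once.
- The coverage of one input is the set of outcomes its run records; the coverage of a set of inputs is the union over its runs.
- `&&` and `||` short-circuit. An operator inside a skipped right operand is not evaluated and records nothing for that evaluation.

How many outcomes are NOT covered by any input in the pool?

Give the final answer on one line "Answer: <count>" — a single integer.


#1 (d=7, g=4) -> B2->S, B1->T, B5->T; covered: B1=T, B2=S, B5=T
#2 (d=9, g=5) -> B2->S, B1->T, B5->T; covered: B1=T, B2=S, B5=T
#3 (d=14, g=7) -> B2->E, B1->F, B3->F, B5->F; covered: B1=F, B2=E, B3=F, B5=F
#4 (d=8, g=7) -> B2->E, B1->T, B5->T; covered: B1=T, B2=E, B5=T
union over the pool: B1=T, B1=F, B2=S, B2=E, B3=F, B5=T, B5=F
uncovered (3 of 10): B3=T, B4=T, B4=F
Answer: 3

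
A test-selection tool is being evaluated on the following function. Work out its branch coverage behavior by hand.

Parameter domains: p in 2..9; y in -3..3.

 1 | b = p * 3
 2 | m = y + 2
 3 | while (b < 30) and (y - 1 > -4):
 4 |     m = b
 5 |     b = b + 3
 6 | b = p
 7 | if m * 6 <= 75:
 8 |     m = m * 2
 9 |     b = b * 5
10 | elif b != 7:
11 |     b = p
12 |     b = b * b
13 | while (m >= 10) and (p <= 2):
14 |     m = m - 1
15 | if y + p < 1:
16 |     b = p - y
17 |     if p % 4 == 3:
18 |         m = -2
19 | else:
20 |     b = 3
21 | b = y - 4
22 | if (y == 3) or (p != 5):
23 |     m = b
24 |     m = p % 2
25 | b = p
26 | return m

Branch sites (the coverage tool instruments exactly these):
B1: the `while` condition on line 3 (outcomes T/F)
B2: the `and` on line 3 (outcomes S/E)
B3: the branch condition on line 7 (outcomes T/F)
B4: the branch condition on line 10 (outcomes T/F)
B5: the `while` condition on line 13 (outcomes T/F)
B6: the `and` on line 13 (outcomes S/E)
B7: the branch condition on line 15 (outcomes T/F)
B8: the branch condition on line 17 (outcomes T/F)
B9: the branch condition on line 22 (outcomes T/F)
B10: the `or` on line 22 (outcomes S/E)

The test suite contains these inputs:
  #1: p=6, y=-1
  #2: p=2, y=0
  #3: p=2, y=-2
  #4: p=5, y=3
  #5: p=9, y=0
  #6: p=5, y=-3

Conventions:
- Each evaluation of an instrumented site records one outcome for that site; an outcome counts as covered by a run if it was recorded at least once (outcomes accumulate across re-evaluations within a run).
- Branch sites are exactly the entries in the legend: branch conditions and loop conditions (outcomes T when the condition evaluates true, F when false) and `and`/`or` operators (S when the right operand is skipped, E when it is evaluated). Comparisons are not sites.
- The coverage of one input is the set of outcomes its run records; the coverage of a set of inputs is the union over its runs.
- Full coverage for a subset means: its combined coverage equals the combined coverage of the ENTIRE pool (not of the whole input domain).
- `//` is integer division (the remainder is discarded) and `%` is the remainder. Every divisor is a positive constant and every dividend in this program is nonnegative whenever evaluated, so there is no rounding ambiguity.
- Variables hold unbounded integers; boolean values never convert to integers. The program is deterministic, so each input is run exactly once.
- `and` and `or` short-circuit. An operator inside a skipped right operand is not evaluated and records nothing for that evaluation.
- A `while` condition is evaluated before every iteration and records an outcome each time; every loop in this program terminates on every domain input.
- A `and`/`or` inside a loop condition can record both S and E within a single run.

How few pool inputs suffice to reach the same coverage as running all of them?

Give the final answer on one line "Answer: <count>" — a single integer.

run #1 (p=6, y=-1) records B1=T, B1=F, B2=S, B2=E, B3=F, B4=T, B5=F, B6=E, B7=F, B9=T, B10=E
run #2 (p=2, y=0) records B1=T, B1=F, B2=S, B2=E, B3=F, B4=T, B5=T, B5=F, B6=S, B6=E, B7=F, B9=T, B10=E
run #3 (p=2, y=-2) records B1=T, B1=F, B2=S, B2=E, B3=F, B4=T, B5=T, B5=F, B6=S, B6=E, B7=T, B8=F, B9=T, B10=E
run #4 (p=5, y=3) records B1=T, B1=F, B2=S, B2=E, B3=F, B4=T, B5=F, B6=E, B7=F, B9=T, B10=S
run #5 (p=9, y=0) records B1=T, B1=F, B2=S, B2=E, B3=F, B4=T, B5=F, B6=E, B7=F, B9=T, B10=E
run #6 (p=5, y=-3) records B1=F, B2=E, B3=T, B5=F, B6=S, B7=F, B9=F, B10=E
the full pool covers 18 outcomes: B1=T, B1=F, B2=S, B2=E, B3=T, B3=F, B4=T, B5=T, B5=F, B6=S, B6=E, B7=T, B7=F, B8=F, B9=T, B9=F, B10=S, B10=E
no size-1 subset reaches all 18 outcomes (best union: 14/18)
no size-2 subset reaches all 18 outcomes (best union: 17/18)
size 3: inputs {3, 4, 6} cover all 18 outcomes, and no lexicographically smaller subset of this size does

Answer: 3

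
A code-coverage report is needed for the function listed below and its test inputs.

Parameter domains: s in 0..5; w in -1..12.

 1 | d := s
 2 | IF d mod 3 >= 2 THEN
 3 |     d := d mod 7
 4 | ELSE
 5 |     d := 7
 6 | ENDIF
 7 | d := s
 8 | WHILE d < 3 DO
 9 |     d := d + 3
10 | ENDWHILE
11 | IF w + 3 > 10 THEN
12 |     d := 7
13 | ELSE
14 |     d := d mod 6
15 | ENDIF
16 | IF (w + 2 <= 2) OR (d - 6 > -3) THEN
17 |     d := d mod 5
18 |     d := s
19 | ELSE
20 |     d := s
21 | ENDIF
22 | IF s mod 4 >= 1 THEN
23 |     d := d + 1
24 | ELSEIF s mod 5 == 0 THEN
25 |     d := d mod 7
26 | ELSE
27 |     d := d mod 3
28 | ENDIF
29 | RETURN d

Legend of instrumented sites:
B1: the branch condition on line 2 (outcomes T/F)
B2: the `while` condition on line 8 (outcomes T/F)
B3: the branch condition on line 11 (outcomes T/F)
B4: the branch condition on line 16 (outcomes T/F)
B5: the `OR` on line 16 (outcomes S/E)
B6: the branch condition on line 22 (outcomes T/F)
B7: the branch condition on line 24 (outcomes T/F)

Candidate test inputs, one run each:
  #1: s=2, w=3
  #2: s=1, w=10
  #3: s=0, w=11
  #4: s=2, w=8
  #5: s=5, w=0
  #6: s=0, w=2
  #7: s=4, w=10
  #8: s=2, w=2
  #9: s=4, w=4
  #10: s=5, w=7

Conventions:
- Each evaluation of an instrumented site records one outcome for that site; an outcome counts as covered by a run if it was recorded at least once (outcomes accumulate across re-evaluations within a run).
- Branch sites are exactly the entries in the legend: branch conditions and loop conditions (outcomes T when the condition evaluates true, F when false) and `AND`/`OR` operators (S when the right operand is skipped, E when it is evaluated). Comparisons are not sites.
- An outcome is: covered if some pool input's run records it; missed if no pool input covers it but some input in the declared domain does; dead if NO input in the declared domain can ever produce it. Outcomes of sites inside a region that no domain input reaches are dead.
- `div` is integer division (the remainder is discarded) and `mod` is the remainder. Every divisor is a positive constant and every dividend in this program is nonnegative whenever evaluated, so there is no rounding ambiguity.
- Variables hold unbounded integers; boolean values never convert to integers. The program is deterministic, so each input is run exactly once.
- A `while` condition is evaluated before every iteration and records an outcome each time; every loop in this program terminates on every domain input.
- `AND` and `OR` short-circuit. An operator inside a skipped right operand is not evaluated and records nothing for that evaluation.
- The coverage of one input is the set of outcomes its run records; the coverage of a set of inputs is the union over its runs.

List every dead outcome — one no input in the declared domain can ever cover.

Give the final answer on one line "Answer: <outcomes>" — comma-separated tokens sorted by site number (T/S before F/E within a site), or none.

sweeping the full domain (84 inputs) for each outcome:
  reachable outcomes have witnesses, e.g. B1=T (e.g. s=2, w=-1), B1=F (e.g. s=0, w=-1), B2=T (e.g. s=0, w=-1), B2=F (e.g. s=0, w=-1)

Answer: none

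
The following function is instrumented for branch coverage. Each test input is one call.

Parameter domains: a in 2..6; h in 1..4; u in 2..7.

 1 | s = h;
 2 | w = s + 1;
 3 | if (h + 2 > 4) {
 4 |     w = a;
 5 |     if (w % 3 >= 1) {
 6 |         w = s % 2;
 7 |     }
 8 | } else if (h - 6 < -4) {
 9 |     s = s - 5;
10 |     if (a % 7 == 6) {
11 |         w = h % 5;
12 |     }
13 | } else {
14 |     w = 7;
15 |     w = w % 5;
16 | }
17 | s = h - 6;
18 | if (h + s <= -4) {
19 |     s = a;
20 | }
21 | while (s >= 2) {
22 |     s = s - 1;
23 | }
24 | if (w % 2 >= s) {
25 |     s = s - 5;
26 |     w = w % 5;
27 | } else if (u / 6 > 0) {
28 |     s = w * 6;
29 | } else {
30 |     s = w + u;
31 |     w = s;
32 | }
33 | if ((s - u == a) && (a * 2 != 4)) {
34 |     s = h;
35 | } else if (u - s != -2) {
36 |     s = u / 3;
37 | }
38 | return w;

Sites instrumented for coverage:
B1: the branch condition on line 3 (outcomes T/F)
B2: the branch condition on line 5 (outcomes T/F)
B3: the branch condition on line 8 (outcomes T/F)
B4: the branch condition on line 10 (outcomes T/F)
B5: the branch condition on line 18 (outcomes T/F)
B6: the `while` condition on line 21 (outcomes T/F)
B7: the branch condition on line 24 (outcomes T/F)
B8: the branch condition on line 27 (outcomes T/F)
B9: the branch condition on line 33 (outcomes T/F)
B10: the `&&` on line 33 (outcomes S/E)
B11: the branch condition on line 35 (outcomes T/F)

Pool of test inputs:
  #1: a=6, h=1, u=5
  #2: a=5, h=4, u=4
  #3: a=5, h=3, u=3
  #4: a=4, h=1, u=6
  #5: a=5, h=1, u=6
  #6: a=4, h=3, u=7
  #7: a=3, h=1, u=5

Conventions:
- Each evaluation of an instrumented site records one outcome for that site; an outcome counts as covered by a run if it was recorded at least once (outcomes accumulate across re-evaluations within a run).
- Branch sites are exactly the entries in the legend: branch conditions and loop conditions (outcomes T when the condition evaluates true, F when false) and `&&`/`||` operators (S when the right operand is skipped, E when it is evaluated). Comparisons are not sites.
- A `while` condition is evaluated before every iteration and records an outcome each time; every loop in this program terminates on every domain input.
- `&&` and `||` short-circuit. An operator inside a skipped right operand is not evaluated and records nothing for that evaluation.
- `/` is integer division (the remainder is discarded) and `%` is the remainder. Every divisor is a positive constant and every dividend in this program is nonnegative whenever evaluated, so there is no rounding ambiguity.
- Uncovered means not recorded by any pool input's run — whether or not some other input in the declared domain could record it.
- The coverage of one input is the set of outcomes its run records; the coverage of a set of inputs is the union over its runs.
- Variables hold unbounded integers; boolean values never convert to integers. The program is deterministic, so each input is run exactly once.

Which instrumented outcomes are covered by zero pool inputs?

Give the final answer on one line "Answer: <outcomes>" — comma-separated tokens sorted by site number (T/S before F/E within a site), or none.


#1 (a=6, h=1, u=5) -> B1->F, B3->T, B4->T, B5->T, B6->T, B6->T, B6->T, B6->T, B6->T, B6->F, B7->T, B10->S, B9->F, B11->T; covered: B1=F, B3=T, B4=T, B5=T, B6=T, B6=F, B7=T, B9=F, B10=S, B11=T
#2 (a=5, h=4, u=4) -> B1->T, B2->T, B5->F, B6->F, B7->T, B10->S, B9->F, B11->T; covered: B1=T, B2=T, B5=F, B6=F, B7=T, B9=F, B10=S, B11=T
#3 (a=5, h=3, u=3) -> B1->T, B2->T, B5->F, B6->F, B7->T, B10->S, B9->F, B11->T; covered: B1=T, B2=T, B5=F, B6=F, B7=T, B9=F, B10=S, B11=T
#4 (a=4, h=1, u=6) -> B1->F, B3->T, B4->F, B5->T, B6->T, B6->T, B6->T, B6->F, B7->F, B8->T, B10->S, B9->F, B11->T; covered: B1=F, B3=T, B4=F, B5=T, B6=T, B6=F, B7=F, B8=T, B9=F, B10=S, B11=T
#5 (a=5, h=1, u=6) -> B1->F, B3->T, B4->F, B5->T, B6->T, B6->T, B6->T, B6->T, B6->F, B7->F, B8->T, B10->S, B9->F, B11->T; covered: B1=F, B3=T, B4=F, B5=T, B6=T, B6=F, B7=F, B8=T, B9=F, B10=S, B11=T
#6 (a=4, h=3, u=7) -> B1->T, B2->T, B5->F, B6->F, B7->T, B10->S, B9->F, B11->T; covered: B1=T, B2=T, B5=F, B6=F, B7=T, B9=F, B10=S, B11=T
#7 (a=3, h=1, u=5) -> B1->F, B3->T, B4->F, B5->T, B6->T, B6->T, B6->F, B7->F, B8->F, B10->S, B9->F, B11->F; covered: B1=F, B3=T, B4=F, B5=T, B6=T, B6=F, B7=F, B8=F, B9=F, B10=S, B11=F
union over the pool: B1=T, B1=F, B2=T, B3=T, B4=T, B4=F, B5=T, B5=F, B6=T, B6=F, B7=T, B7=F, B8=T, B8=F, B9=F, B10=S, B11=T, B11=F
uncovered (4 of 22): B2=F, B3=F, B9=T, B10=E
Answer: B2=F, B3=F, B9=T, B10=E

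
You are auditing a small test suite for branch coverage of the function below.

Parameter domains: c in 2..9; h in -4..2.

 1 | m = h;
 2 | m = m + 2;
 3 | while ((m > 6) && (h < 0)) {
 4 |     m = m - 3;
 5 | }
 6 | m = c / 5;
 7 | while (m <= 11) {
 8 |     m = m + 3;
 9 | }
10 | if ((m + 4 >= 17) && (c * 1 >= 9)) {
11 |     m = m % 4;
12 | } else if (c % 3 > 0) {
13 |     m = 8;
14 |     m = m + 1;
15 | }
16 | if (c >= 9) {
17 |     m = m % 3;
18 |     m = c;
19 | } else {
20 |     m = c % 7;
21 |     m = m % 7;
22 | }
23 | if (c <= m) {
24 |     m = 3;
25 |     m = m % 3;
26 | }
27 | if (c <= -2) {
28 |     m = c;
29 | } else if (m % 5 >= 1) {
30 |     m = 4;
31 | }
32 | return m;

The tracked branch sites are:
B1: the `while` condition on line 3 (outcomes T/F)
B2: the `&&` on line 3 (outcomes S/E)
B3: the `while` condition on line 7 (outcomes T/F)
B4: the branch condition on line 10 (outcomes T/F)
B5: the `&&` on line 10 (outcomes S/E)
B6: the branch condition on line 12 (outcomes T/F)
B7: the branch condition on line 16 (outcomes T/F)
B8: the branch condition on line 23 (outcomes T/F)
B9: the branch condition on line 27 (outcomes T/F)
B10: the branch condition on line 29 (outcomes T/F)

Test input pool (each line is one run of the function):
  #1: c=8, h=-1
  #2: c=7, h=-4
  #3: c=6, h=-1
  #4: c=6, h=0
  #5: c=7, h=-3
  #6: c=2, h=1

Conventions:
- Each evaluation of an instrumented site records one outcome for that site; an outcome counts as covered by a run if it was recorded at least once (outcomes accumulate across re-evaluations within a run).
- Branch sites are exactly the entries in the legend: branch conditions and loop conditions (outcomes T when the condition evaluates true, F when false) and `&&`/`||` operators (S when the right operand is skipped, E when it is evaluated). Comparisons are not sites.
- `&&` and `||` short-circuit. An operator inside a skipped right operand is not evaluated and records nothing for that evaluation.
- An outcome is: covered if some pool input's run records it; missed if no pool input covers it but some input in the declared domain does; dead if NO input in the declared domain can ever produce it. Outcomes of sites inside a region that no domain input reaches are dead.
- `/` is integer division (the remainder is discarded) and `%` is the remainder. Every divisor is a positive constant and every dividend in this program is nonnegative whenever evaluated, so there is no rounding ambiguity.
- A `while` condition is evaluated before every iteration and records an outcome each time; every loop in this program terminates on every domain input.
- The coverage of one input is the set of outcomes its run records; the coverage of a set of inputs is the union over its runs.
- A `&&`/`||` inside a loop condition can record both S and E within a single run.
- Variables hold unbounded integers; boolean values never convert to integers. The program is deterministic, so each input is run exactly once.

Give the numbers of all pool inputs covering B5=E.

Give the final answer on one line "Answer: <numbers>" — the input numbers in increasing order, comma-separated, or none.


input #1 (c=8, h=-1): hits B5=E
input #2 (c=7, h=-4): hits B5=E
input #3 (c=6, h=-1): hits B5=E
input #4 (c=6, h=0): hits B5=E
input #5 (c=7, h=-3): hits B5=E
input #6 (c=2, h=1): never hits B5=E
Answer: 1, 2, 3, 4, 5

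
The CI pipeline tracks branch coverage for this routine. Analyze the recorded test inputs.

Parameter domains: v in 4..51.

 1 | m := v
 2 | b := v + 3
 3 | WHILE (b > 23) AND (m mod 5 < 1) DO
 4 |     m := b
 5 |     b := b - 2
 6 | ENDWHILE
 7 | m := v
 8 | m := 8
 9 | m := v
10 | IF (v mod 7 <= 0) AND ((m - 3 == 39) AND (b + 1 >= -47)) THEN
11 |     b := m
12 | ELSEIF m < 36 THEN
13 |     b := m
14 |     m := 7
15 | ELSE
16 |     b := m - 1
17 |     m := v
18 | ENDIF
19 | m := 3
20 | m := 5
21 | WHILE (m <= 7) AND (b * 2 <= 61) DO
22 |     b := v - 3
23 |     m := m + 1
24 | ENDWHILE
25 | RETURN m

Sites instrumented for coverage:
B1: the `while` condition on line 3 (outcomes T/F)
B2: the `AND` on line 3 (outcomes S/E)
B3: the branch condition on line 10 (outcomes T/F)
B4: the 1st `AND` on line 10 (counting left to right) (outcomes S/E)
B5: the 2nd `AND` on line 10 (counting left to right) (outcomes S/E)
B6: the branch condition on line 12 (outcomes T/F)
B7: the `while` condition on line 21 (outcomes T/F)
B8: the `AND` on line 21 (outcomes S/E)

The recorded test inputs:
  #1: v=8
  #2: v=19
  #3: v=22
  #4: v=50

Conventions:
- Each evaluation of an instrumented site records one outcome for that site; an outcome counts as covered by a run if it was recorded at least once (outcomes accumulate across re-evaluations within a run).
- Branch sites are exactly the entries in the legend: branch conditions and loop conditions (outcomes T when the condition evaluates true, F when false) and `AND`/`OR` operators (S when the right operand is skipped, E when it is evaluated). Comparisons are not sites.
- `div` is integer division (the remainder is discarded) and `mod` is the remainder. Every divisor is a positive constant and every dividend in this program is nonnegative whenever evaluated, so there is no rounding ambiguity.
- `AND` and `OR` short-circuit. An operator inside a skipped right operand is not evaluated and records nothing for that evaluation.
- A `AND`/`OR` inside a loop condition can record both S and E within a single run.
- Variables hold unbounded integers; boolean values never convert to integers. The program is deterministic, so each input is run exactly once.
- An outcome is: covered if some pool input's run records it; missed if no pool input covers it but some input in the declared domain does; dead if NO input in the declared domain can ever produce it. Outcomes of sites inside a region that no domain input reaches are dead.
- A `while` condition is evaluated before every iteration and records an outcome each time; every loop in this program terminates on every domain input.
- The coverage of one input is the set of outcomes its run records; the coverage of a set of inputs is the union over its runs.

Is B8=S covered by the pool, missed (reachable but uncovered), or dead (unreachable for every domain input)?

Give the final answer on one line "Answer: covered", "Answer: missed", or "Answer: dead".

B8=S is recorded by pool input(s) 1, 2, 3 -> covered

Answer: covered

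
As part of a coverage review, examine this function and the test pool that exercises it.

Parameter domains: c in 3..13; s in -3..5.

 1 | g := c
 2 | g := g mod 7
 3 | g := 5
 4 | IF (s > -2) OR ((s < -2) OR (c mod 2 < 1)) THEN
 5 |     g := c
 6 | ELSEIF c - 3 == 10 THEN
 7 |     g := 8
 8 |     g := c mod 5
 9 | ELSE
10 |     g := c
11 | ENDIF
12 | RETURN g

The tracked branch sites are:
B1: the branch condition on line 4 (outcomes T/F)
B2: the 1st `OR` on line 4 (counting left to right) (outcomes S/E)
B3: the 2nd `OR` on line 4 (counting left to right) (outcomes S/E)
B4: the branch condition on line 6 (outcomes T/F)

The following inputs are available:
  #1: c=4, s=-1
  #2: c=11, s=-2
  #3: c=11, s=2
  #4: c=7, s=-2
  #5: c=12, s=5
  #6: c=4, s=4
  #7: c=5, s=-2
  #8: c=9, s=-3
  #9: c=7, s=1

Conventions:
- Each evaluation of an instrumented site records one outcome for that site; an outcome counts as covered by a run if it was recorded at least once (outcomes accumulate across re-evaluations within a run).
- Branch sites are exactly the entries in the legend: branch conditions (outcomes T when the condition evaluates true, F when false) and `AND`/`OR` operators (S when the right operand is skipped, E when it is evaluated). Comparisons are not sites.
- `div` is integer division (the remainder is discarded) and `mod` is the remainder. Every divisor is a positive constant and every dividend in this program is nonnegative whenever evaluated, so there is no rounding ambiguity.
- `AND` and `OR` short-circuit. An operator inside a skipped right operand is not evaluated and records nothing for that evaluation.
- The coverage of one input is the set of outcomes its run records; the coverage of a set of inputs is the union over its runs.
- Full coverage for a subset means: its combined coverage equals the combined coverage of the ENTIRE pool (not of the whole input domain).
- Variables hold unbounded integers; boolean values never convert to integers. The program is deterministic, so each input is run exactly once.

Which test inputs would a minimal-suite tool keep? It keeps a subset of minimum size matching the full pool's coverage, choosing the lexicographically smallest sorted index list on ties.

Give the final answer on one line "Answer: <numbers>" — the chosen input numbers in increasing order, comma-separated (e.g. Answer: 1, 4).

input #1, c=4, s=-1: events B2->S, B1->T; outcomes B1=T, B2=S
input #2, c=11, s=-2: events B2->E, B3->E, B1->F, B4->F; outcomes B1=F, B2=E, B3=E, B4=F
input #3, c=11, s=2: events B2->S, B1->T; outcomes B1=T, B2=S
input #4, c=7, s=-2: events B2->E, B3->E, B1->F, B4->F; outcomes B1=F, B2=E, B3=E, B4=F
input #5, c=12, s=5: events B2->S, B1->T; outcomes B1=T, B2=S
input #6, c=4, s=4: events B2->S, B1->T; outcomes B1=T, B2=S
input #7, c=5, s=-2: events B2->E, B3->E, B1->F, B4->F; outcomes B1=F, B2=E, B3=E, B4=F
input #8, c=9, s=-3: events B2->E, B3->S, B1->T; outcomes B1=T, B2=E, B3=S
input #9, c=7, s=1: events B2->S, B1->T; outcomes B1=T, B2=S
together the pool reaches 7 outcomes: B1=T, B1=F, B2=S, B2=E, B3=S, B3=E, B4=F
size 1 is not enough: best union over all size-1 subsets is 4/7
size 2 is not enough: best union over all size-2 subsets is 6/7
at size 3, {1, 2, 8} reaches all 7 outcomes; every lexicographically earlier size-3 subset fails

Answer: 1, 2, 8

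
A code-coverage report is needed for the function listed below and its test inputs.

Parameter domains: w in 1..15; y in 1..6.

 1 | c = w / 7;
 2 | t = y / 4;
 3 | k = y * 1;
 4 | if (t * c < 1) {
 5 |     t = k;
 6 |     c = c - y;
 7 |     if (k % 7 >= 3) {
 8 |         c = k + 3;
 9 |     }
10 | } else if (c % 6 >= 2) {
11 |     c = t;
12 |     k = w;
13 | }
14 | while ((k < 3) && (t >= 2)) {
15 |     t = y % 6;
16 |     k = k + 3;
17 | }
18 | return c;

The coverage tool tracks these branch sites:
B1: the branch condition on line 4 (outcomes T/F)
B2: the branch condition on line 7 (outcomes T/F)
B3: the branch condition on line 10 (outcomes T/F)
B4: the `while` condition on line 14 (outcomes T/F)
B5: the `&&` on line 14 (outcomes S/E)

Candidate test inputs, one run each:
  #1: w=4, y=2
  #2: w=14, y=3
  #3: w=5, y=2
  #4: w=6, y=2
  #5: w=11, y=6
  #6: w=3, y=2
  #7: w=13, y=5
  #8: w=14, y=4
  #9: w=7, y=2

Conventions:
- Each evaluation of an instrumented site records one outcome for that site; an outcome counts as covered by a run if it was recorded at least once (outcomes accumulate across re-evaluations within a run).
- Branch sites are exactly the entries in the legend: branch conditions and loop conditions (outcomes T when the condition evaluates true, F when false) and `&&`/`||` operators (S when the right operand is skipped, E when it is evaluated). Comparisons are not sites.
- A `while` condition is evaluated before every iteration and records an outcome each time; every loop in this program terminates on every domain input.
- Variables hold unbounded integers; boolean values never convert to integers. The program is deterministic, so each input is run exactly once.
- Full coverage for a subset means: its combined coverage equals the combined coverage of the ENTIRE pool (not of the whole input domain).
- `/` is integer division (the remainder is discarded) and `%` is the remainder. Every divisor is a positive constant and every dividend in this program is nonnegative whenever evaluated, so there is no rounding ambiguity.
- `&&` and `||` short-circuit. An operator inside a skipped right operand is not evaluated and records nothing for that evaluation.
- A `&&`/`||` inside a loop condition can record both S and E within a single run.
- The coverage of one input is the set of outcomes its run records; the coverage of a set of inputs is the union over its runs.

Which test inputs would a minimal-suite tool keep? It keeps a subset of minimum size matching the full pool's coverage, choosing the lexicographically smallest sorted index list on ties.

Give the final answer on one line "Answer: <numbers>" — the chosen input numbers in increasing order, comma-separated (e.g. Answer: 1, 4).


#1 (w=4, y=2) -> B1->T, B2->F, B5->E, B4->T, B5->S, B4->F; covered: B1=T, B2=F, B4=T, B4=F, B5=S, B5=E
#2 (w=14, y=3) -> B1->T, B2->T, B5->S, B4->F; covered: B1=T, B2=T, B4=F, B5=S
#3 (w=5, y=2) -> B1->T, B2->F, B5->E, B4->T, B5->S, B4->F; covered: B1=T, B2=F, B4=T, B4=F, B5=S, B5=E
#4 (w=6, y=2) -> B1->T, B2->F, B5->E, B4->T, B5->S, B4->F; covered: B1=T, B2=F, B4=T, B4=F, B5=S, B5=E
#5 (w=11, y=6) -> B1->F, B3->F, B5->S, B4->F; covered: B1=F, B3=F, B4=F, B5=S
#6 (w=3, y=2) -> B1->T, B2->F, B5->E, B4->T, B5->S, B4->F; covered: B1=T, B2=F, B4=T, B4=F, B5=S, B5=E
#7 (w=13, y=5) -> B1->F, B3->F, B5->S, B4->F; covered: B1=F, B3=F, B4=F, B5=S
#8 (w=14, y=4) -> B1->F, B3->T, B5->S, B4->F; covered: B1=F, B3=T, B4=F, B5=S
#9 (w=7, y=2) -> B1->T, B2->F, B5->E, B4->T, B5->S, B4->F; covered: B1=T, B2=F, B4=T, B4=F, B5=S, B5=E
union over all inputs: B1=T, B1=F, B2=T, B2=F, B3=T, B3=F, B4=T, B4=F, B5=S, B5=E (10 outcomes)
no size-1 subset reaches all 10 outcomes (best union: 6/10)
no size-2 subset reaches all 10 outcomes (best union: 8/10)
no size-3 subset reaches all 10 outcomes (best union: 9/10)
size 4: inputs {1, 2, 5, 8} cover all 10 outcomes, and no lexicographically smaller subset of this size does
Answer: 1, 2, 5, 8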